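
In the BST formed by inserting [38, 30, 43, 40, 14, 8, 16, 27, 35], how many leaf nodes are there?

Tree built from: [38, 30, 43, 40, 14, 8, 16, 27, 35]
Tree (level-order array): [38, 30, 43, 14, 35, 40, None, 8, 16, None, None, None, None, None, None, None, 27]
Rule: A leaf has 0 children.
Per-node child counts:
  node 38: 2 child(ren)
  node 30: 2 child(ren)
  node 14: 2 child(ren)
  node 8: 0 child(ren)
  node 16: 1 child(ren)
  node 27: 0 child(ren)
  node 35: 0 child(ren)
  node 43: 1 child(ren)
  node 40: 0 child(ren)
Matching nodes: [8, 27, 35, 40]
Count of leaf nodes: 4


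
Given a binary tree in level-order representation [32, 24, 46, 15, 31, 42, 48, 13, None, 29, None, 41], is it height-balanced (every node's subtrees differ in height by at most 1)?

Tree (level-order array): [32, 24, 46, 15, 31, 42, 48, 13, None, 29, None, 41]
Definition: a tree is height-balanced if, at every node, |h(left) - h(right)| <= 1 (empty subtree has height -1).
Bottom-up per-node check:
  node 13: h_left=-1, h_right=-1, diff=0 [OK], height=0
  node 15: h_left=0, h_right=-1, diff=1 [OK], height=1
  node 29: h_left=-1, h_right=-1, diff=0 [OK], height=0
  node 31: h_left=0, h_right=-1, diff=1 [OK], height=1
  node 24: h_left=1, h_right=1, diff=0 [OK], height=2
  node 41: h_left=-1, h_right=-1, diff=0 [OK], height=0
  node 42: h_left=0, h_right=-1, diff=1 [OK], height=1
  node 48: h_left=-1, h_right=-1, diff=0 [OK], height=0
  node 46: h_left=1, h_right=0, diff=1 [OK], height=2
  node 32: h_left=2, h_right=2, diff=0 [OK], height=3
All nodes satisfy the balance condition.
Result: Balanced


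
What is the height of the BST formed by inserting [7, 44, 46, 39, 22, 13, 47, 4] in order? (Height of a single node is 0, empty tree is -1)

Insertion order: [7, 44, 46, 39, 22, 13, 47, 4]
Tree (level-order array): [7, 4, 44, None, None, 39, 46, 22, None, None, 47, 13]
Compute height bottom-up (empty subtree = -1):
  height(4) = 1 + max(-1, -1) = 0
  height(13) = 1 + max(-1, -1) = 0
  height(22) = 1 + max(0, -1) = 1
  height(39) = 1 + max(1, -1) = 2
  height(47) = 1 + max(-1, -1) = 0
  height(46) = 1 + max(-1, 0) = 1
  height(44) = 1 + max(2, 1) = 3
  height(7) = 1 + max(0, 3) = 4
Height = 4


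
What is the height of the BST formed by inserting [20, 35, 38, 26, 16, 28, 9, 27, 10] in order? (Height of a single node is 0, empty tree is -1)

Insertion order: [20, 35, 38, 26, 16, 28, 9, 27, 10]
Tree (level-order array): [20, 16, 35, 9, None, 26, 38, None, 10, None, 28, None, None, None, None, 27]
Compute height bottom-up (empty subtree = -1):
  height(10) = 1 + max(-1, -1) = 0
  height(9) = 1 + max(-1, 0) = 1
  height(16) = 1 + max(1, -1) = 2
  height(27) = 1 + max(-1, -1) = 0
  height(28) = 1 + max(0, -1) = 1
  height(26) = 1 + max(-1, 1) = 2
  height(38) = 1 + max(-1, -1) = 0
  height(35) = 1 + max(2, 0) = 3
  height(20) = 1 + max(2, 3) = 4
Height = 4


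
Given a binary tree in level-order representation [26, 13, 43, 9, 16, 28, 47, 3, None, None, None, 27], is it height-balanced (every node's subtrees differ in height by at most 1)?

Tree (level-order array): [26, 13, 43, 9, 16, 28, 47, 3, None, None, None, 27]
Definition: a tree is height-balanced if, at every node, |h(left) - h(right)| <= 1 (empty subtree has height -1).
Bottom-up per-node check:
  node 3: h_left=-1, h_right=-1, diff=0 [OK], height=0
  node 9: h_left=0, h_right=-1, diff=1 [OK], height=1
  node 16: h_left=-1, h_right=-1, diff=0 [OK], height=0
  node 13: h_left=1, h_right=0, diff=1 [OK], height=2
  node 27: h_left=-1, h_right=-1, diff=0 [OK], height=0
  node 28: h_left=0, h_right=-1, diff=1 [OK], height=1
  node 47: h_left=-1, h_right=-1, diff=0 [OK], height=0
  node 43: h_left=1, h_right=0, diff=1 [OK], height=2
  node 26: h_left=2, h_right=2, diff=0 [OK], height=3
All nodes satisfy the balance condition.
Result: Balanced


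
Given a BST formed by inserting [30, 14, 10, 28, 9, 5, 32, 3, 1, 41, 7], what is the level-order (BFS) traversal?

Tree insertion order: [30, 14, 10, 28, 9, 5, 32, 3, 1, 41, 7]
Tree (level-order array): [30, 14, 32, 10, 28, None, 41, 9, None, None, None, None, None, 5, None, 3, 7, 1]
BFS from the root, enqueuing left then right child of each popped node:
  queue [30] -> pop 30, enqueue [14, 32], visited so far: [30]
  queue [14, 32] -> pop 14, enqueue [10, 28], visited so far: [30, 14]
  queue [32, 10, 28] -> pop 32, enqueue [41], visited so far: [30, 14, 32]
  queue [10, 28, 41] -> pop 10, enqueue [9], visited so far: [30, 14, 32, 10]
  queue [28, 41, 9] -> pop 28, enqueue [none], visited so far: [30, 14, 32, 10, 28]
  queue [41, 9] -> pop 41, enqueue [none], visited so far: [30, 14, 32, 10, 28, 41]
  queue [9] -> pop 9, enqueue [5], visited so far: [30, 14, 32, 10, 28, 41, 9]
  queue [5] -> pop 5, enqueue [3, 7], visited so far: [30, 14, 32, 10, 28, 41, 9, 5]
  queue [3, 7] -> pop 3, enqueue [1], visited so far: [30, 14, 32, 10, 28, 41, 9, 5, 3]
  queue [7, 1] -> pop 7, enqueue [none], visited so far: [30, 14, 32, 10, 28, 41, 9, 5, 3, 7]
  queue [1] -> pop 1, enqueue [none], visited so far: [30, 14, 32, 10, 28, 41, 9, 5, 3, 7, 1]
Result: [30, 14, 32, 10, 28, 41, 9, 5, 3, 7, 1]


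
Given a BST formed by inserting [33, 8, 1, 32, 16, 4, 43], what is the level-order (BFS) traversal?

Tree insertion order: [33, 8, 1, 32, 16, 4, 43]
Tree (level-order array): [33, 8, 43, 1, 32, None, None, None, 4, 16]
BFS from the root, enqueuing left then right child of each popped node:
  queue [33] -> pop 33, enqueue [8, 43], visited so far: [33]
  queue [8, 43] -> pop 8, enqueue [1, 32], visited so far: [33, 8]
  queue [43, 1, 32] -> pop 43, enqueue [none], visited so far: [33, 8, 43]
  queue [1, 32] -> pop 1, enqueue [4], visited so far: [33, 8, 43, 1]
  queue [32, 4] -> pop 32, enqueue [16], visited so far: [33, 8, 43, 1, 32]
  queue [4, 16] -> pop 4, enqueue [none], visited so far: [33, 8, 43, 1, 32, 4]
  queue [16] -> pop 16, enqueue [none], visited so far: [33, 8, 43, 1, 32, 4, 16]
Result: [33, 8, 43, 1, 32, 4, 16]


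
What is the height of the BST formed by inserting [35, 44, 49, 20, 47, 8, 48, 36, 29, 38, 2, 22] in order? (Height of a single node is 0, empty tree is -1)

Insertion order: [35, 44, 49, 20, 47, 8, 48, 36, 29, 38, 2, 22]
Tree (level-order array): [35, 20, 44, 8, 29, 36, 49, 2, None, 22, None, None, 38, 47, None, None, None, None, None, None, None, None, 48]
Compute height bottom-up (empty subtree = -1):
  height(2) = 1 + max(-1, -1) = 0
  height(8) = 1 + max(0, -1) = 1
  height(22) = 1 + max(-1, -1) = 0
  height(29) = 1 + max(0, -1) = 1
  height(20) = 1 + max(1, 1) = 2
  height(38) = 1 + max(-1, -1) = 0
  height(36) = 1 + max(-1, 0) = 1
  height(48) = 1 + max(-1, -1) = 0
  height(47) = 1 + max(-1, 0) = 1
  height(49) = 1 + max(1, -1) = 2
  height(44) = 1 + max(1, 2) = 3
  height(35) = 1 + max(2, 3) = 4
Height = 4


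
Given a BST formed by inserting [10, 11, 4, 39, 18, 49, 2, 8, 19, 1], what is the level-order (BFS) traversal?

Tree insertion order: [10, 11, 4, 39, 18, 49, 2, 8, 19, 1]
Tree (level-order array): [10, 4, 11, 2, 8, None, 39, 1, None, None, None, 18, 49, None, None, None, 19]
BFS from the root, enqueuing left then right child of each popped node:
  queue [10] -> pop 10, enqueue [4, 11], visited so far: [10]
  queue [4, 11] -> pop 4, enqueue [2, 8], visited so far: [10, 4]
  queue [11, 2, 8] -> pop 11, enqueue [39], visited so far: [10, 4, 11]
  queue [2, 8, 39] -> pop 2, enqueue [1], visited so far: [10, 4, 11, 2]
  queue [8, 39, 1] -> pop 8, enqueue [none], visited so far: [10, 4, 11, 2, 8]
  queue [39, 1] -> pop 39, enqueue [18, 49], visited so far: [10, 4, 11, 2, 8, 39]
  queue [1, 18, 49] -> pop 1, enqueue [none], visited so far: [10, 4, 11, 2, 8, 39, 1]
  queue [18, 49] -> pop 18, enqueue [19], visited so far: [10, 4, 11, 2, 8, 39, 1, 18]
  queue [49, 19] -> pop 49, enqueue [none], visited so far: [10, 4, 11, 2, 8, 39, 1, 18, 49]
  queue [19] -> pop 19, enqueue [none], visited so far: [10, 4, 11, 2, 8, 39, 1, 18, 49, 19]
Result: [10, 4, 11, 2, 8, 39, 1, 18, 49, 19]


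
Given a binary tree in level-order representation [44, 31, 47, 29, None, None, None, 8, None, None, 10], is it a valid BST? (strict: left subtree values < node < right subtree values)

Level-order array: [44, 31, 47, 29, None, None, None, 8, None, None, 10]
Validate using subtree bounds (lo, hi): at each node, require lo < value < hi,
then recurse left with hi=value and right with lo=value.
Preorder trace (stopping at first violation):
  at node 44 with bounds (-inf, +inf): OK
  at node 31 with bounds (-inf, 44): OK
  at node 29 with bounds (-inf, 31): OK
  at node 8 with bounds (-inf, 29): OK
  at node 10 with bounds (8, 29): OK
  at node 47 with bounds (44, +inf): OK
No violation found at any node.
Result: Valid BST


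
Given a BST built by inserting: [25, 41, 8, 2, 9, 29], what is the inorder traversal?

Tree insertion order: [25, 41, 8, 2, 9, 29]
Tree (level-order array): [25, 8, 41, 2, 9, 29]
Inorder traversal: [2, 8, 9, 25, 29, 41]


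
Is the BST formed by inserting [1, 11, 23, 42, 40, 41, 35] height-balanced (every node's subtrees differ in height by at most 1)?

Tree (level-order array): [1, None, 11, None, 23, None, 42, 40, None, 35, 41]
Definition: a tree is height-balanced if, at every node, |h(left) - h(right)| <= 1 (empty subtree has height -1).
Bottom-up per-node check:
  node 35: h_left=-1, h_right=-1, diff=0 [OK], height=0
  node 41: h_left=-1, h_right=-1, diff=0 [OK], height=0
  node 40: h_left=0, h_right=0, diff=0 [OK], height=1
  node 42: h_left=1, h_right=-1, diff=2 [FAIL (|1--1|=2 > 1)], height=2
  node 23: h_left=-1, h_right=2, diff=3 [FAIL (|-1-2|=3 > 1)], height=3
  node 11: h_left=-1, h_right=3, diff=4 [FAIL (|-1-3|=4 > 1)], height=4
  node 1: h_left=-1, h_right=4, diff=5 [FAIL (|-1-4|=5 > 1)], height=5
Node 42 violates the condition: |1 - -1| = 2 > 1.
Result: Not balanced


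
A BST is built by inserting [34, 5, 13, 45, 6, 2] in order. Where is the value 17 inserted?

Starting tree (level order): [34, 5, 45, 2, 13, None, None, None, None, 6]
Insertion path: 34 -> 5 -> 13
Result: insert 17 as right child of 13
Final tree (level order): [34, 5, 45, 2, 13, None, None, None, None, 6, 17]


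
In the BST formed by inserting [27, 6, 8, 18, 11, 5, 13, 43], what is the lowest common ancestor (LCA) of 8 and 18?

Tree insertion order: [27, 6, 8, 18, 11, 5, 13, 43]
Tree (level-order array): [27, 6, 43, 5, 8, None, None, None, None, None, 18, 11, None, None, 13]
In a BST, the LCA of p=8, q=18 is the first node v on the
root-to-leaf path with p <= v <= q (go left if both < v, right if both > v).
Walk from root:
  at 27: both 8 and 18 < 27, go left
  at 6: both 8 and 18 > 6, go right
  at 8: 8 <= 8 <= 18, this is the LCA
LCA = 8


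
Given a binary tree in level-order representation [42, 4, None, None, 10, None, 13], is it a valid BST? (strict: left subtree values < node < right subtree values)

Level-order array: [42, 4, None, None, 10, None, 13]
Validate using subtree bounds (lo, hi): at each node, require lo < value < hi,
then recurse left with hi=value and right with lo=value.
Preorder trace (stopping at first violation):
  at node 42 with bounds (-inf, +inf): OK
  at node 4 with bounds (-inf, 42): OK
  at node 10 with bounds (4, 42): OK
  at node 13 with bounds (10, 42): OK
No violation found at any node.
Result: Valid BST


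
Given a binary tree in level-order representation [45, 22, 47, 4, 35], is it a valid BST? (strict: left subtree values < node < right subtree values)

Level-order array: [45, 22, 47, 4, 35]
Validate using subtree bounds (lo, hi): at each node, require lo < value < hi,
then recurse left with hi=value and right with lo=value.
Preorder trace (stopping at first violation):
  at node 45 with bounds (-inf, +inf): OK
  at node 22 with bounds (-inf, 45): OK
  at node 4 with bounds (-inf, 22): OK
  at node 35 with bounds (22, 45): OK
  at node 47 with bounds (45, +inf): OK
No violation found at any node.
Result: Valid BST


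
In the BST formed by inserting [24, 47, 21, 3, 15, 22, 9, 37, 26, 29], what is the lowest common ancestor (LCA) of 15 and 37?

Tree insertion order: [24, 47, 21, 3, 15, 22, 9, 37, 26, 29]
Tree (level-order array): [24, 21, 47, 3, 22, 37, None, None, 15, None, None, 26, None, 9, None, None, 29]
In a BST, the LCA of p=15, q=37 is the first node v on the
root-to-leaf path with p <= v <= q (go left if both < v, right if both > v).
Walk from root:
  at 24: 15 <= 24 <= 37, this is the LCA
LCA = 24


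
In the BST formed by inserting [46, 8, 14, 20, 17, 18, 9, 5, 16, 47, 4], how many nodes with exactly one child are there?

Tree built from: [46, 8, 14, 20, 17, 18, 9, 5, 16, 47, 4]
Tree (level-order array): [46, 8, 47, 5, 14, None, None, 4, None, 9, 20, None, None, None, None, 17, None, 16, 18]
Rule: These are nodes with exactly 1 non-null child.
Per-node child counts:
  node 46: 2 child(ren)
  node 8: 2 child(ren)
  node 5: 1 child(ren)
  node 4: 0 child(ren)
  node 14: 2 child(ren)
  node 9: 0 child(ren)
  node 20: 1 child(ren)
  node 17: 2 child(ren)
  node 16: 0 child(ren)
  node 18: 0 child(ren)
  node 47: 0 child(ren)
Matching nodes: [5, 20]
Count of nodes with exactly one child: 2


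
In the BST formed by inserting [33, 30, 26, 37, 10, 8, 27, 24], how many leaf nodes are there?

Tree built from: [33, 30, 26, 37, 10, 8, 27, 24]
Tree (level-order array): [33, 30, 37, 26, None, None, None, 10, 27, 8, 24]
Rule: A leaf has 0 children.
Per-node child counts:
  node 33: 2 child(ren)
  node 30: 1 child(ren)
  node 26: 2 child(ren)
  node 10: 2 child(ren)
  node 8: 0 child(ren)
  node 24: 0 child(ren)
  node 27: 0 child(ren)
  node 37: 0 child(ren)
Matching nodes: [8, 24, 27, 37]
Count of leaf nodes: 4


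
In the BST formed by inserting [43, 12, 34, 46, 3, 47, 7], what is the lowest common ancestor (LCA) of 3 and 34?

Tree insertion order: [43, 12, 34, 46, 3, 47, 7]
Tree (level-order array): [43, 12, 46, 3, 34, None, 47, None, 7]
In a BST, the LCA of p=3, q=34 is the first node v on the
root-to-leaf path with p <= v <= q (go left if both < v, right if both > v).
Walk from root:
  at 43: both 3 and 34 < 43, go left
  at 12: 3 <= 12 <= 34, this is the LCA
LCA = 12


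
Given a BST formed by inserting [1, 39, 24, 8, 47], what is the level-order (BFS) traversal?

Tree insertion order: [1, 39, 24, 8, 47]
Tree (level-order array): [1, None, 39, 24, 47, 8]
BFS from the root, enqueuing left then right child of each popped node:
  queue [1] -> pop 1, enqueue [39], visited so far: [1]
  queue [39] -> pop 39, enqueue [24, 47], visited so far: [1, 39]
  queue [24, 47] -> pop 24, enqueue [8], visited so far: [1, 39, 24]
  queue [47, 8] -> pop 47, enqueue [none], visited so far: [1, 39, 24, 47]
  queue [8] -> pop 8, enqueue [none], visited so far: [1, 39, 24, 47, 8]
Result: [1, 39, 24, 47, 8]


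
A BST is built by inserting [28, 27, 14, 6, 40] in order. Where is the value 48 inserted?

Starting tree (level order): [28, 27, 40, 14, None, None, None, 6]
Insertion path: 28 -> 40
Result: insert 48 as right child of 40
Final tree (level order): [28, 27, 40, 14, None, None, 48, 6]


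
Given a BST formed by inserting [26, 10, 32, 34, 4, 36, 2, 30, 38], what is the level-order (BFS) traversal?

Tree insertion order: [26, 10, 32, 34, 4, 36, 2, 30, 38]
Tree (level-order array): [26, 10, 32, 4, None, 30, 34, 2, None, None, None, None, 36, None, None, None, 38]
BFS from the root, enqueuing left then right child of each popped node:
  queue [26] -> pop 26, enqueue [10, 32], visited so far: [26]
  queue [10, 32] -> pop 10, enqueue [4], visited so far: [26, 10]
  queue [32, 4] -> pop 32, enqueue [30, 34], visited so far: [26, 10, 32]
  queue [4, 30, 34] -> pop 4, enqueue [2], visited so far: [26, 10, 32, 4]
  queue [30, 34, 2] -> pop 30, enqueue [none], visited so far: [26, 10, 32, 4, 30]
  queue [34, 2] -> pop 34, enqueue [36], visited so far: [26, 10, 32, 4, 30, 34]
  queue [2, 36] -> pop 2, enqueue [none], visited so far: [26, 10, 32, 4, 30, 34, 2]
  queue [36] -> pop 36, enqueue [38], visited so far: [26, 10, 32, 4, 30, 34, 2, 36]
  queue [38] -> pop 38, enqueue [none], visited so far: [26, 10, 32, 4, 30, 34, 2, 36, 38]
Result: [26, 10, 32, 4, 30, 34, 2, 36, 38]


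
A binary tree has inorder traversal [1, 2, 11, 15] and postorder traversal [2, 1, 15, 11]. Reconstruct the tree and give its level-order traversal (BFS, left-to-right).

Inorder:   [1, 2, 11, 15]
Postorder: [2, 1, 15, 11]
Algorithm: postorder visits root last, so walk postorder right-to-left;
each value is the root of the current inorder slice — split it at that
value, recurse on the right subtree first, then the left.
Recursive splits:
  root=11; inorder splits into left=[1, 2], right=[15]
  root=15; inorder splits into left=[], right=[]
  root=1; inorder splits into left=[], right=[2]
  root=2; inorder splits into left=[], right=[]
Reconstructed level-order: [11, 1, 15, 2]


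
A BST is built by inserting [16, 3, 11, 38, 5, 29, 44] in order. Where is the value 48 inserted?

Starting tree (level order): [16, 3, 38, None, 11, 29, 44, 5]
Insertion path: 16 -> 38 -> 44
Result: insert 48 as right child of 44
Final tree (level order): [16, 3, 38, None, 11, 29, 44, 5, None, None, None, None, 48]


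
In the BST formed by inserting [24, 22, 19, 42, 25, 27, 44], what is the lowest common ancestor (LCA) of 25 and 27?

Tree insertion order: [24, 22, 19, 42, 25, 27, 44]
Tree (level-order array): [24, 22, 42, 19, None, 25, 44, None, None, None, 27]
In a BST, the LCA of p=25, q=27 is the first node v on the
root-to-leaf path with p <= v <= q (go left if both < v, right if both > v).
Walk from root:
  at 24: both 25 and 27 > 24, go right
  at 42: both 25 and 27 < 42, go left
  at 25: 25 <= 25 <= 27, this is the LCA
LCA = 25


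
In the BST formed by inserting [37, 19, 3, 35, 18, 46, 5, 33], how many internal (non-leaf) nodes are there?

Tree built from: [37, 19, 3, 35, 18, 46, 5, 33]
Tree (level-order array): [37, 19, 46, 3, 35, None, None, None, 18, 33, None, 5]
Rule: An internal node has at least one child.
Per-node child counts:
  node 37: 2 child(ren)
  node 19: 2 child(ren)
  node 3: 1 child(ren)
  node 18: 1 child(ren)
  node 5: 0 child(ren)
  node 35: 1 child(ren)
  node 33: 0 child(ren)
  node 46: 0 child(ren)
Matching nodes: [37, 19, 3, 18, 35]
Count of internal (non-leaf) nodes: 5


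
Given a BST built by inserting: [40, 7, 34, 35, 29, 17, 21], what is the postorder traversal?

Tree insertion order: [40, 7, 34, 35, 29, 17, 21]
Tree (level-order array): [40, 7, None, None, 34, 29, 35, 17, None, None, None, None, 21]
Postorder traversal: [21, 17, 29, 35, 34, 7, 40]


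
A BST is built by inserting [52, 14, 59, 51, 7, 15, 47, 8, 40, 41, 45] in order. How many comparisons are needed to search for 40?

Search path for 40: 52 -> 14 -> 51 -> 15 -> 47 -> 40
Found: True
Comparisons: 6


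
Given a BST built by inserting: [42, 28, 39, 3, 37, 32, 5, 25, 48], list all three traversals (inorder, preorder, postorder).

Tree insertion order: [42, 28, 39, 3, 37, 32, 5, 25, 48]
Tree (level-order array): [42, 28, 48, 3, 39, None, None, None, 5, 37, None, None, 25, 32]
Inorder (L, root, R): [3, 5, 25, 28, 32, 37, 39, 42, 48]
Preorder (root, L, R): [42, 28, 3, 5, 25, 39, 37, 32, 48]
Postorder (L, R, root): [25, 5, 3, 32, 37, 39, 28, 48, 42]


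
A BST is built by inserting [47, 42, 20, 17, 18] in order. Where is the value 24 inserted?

Starting tree (level order): [47, 42, None, 20, None, 17, None, None, 18]
Insertion path: 47 -> 42 -> 20
Result: insert 24 as right child of 20
Final tree (level order): [47, 42, None, 20, None, 17, 24, None, 18]


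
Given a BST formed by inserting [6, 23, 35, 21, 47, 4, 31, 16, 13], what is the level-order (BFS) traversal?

Tree insertion order: [6, 23, 35, 21, 47, 4, 31, 16, 13]
Tree (level-order array): [6, 4, 23, None, None, 21, 35, 16, None, 31, 47, 13]
BFS from the root, enqueuing left then right child of each popped node:
  queue [6] -> pop 6, enqueue [4, 23], visited so far: [6]
  queue [4, 23] -> pop 4, enqueue [none], visited so far: [6, 4]
  queue [23] -> pop 23, enqueue [21, 35], visited so far: [6, 4, 23]
  queue [21, 35] -> pop 21, enqueue [16], visited so far: [6, 4, 23, 21]
  queue [35, 16] -> pop 35, enqueue [31, 47], visited so far: [6, 4, 23, 21, 35]
  queue [16, 31, 47] -> pop 16, enqueue [13], visited so far: [6, 4, 23, 21, 35, 16]
  queue [31, 47, 13] -> pop 31, enqueue [none], visited so far: [6, 4, 23, 21, 35, 16, 31]
  queue [47, 13] -> pop 47, enqueue [none], visited so far: [6, 4, 23, 21, 35, 16, 31, 47]
  queue [13] -> pop 13, enqueue [none], visited so far: [6, 4, 23, 21, 35, 16, 31, 47, 13]
Result: [6, 4, 23, 21, 35, 16, 31, 47, 13]


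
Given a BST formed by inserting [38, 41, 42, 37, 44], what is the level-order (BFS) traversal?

Tree insertion order: [38, 41, 42, 37, 44]
Tree (level-order array): [38, 37, 41, None, None, None, 42, None, 44]
BFS from the root, enqueuing left then right child of each popped node:
  queue [38] -> pop 38, enqueue [37, 41], visited so far: [38]
  queue [37, 41] -> pop 37, enqueue [none], visited so far: [38, 37]
  queue [41] -> pop 41, enqueue [42], visited so far: [38, 37, 41]
  queue [42] -> pop 42, enqueue [44], visited so far: [38, 37, 41, 42]
  queue [44] -> pop 44, enqueue [none], visited so far: [38, 37, 41, 42, 44]
Result: [38, 37, 41, 42, 44]


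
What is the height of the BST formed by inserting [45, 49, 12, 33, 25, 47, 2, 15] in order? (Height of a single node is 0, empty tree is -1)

Insertion order: [45, 49, 12, 33, 25, 47, 2, 15]
Tree (level-order array): [45, 12, 49, 2, 33, 47, None, None, None, 25, None, None, None, 15]
Compute height bottom-up (empty subtree = -1):
  height(2) = 1 + max(-1, -1) = 0
  height(15) = 1 + max(-1, -1) = 0
  height(25) = 1 + max(0, -1) = 1
  height(33) = 1 + max(1, -1) = 2
  height(12) = 1 + max(0, 2) = 3
  height(47) = 1 + max(-1, -1) = 0
  height(49) = 1 + max(0, -1) = 1
  height(45) = 1 + max(3, 1) = 4
Height = 4


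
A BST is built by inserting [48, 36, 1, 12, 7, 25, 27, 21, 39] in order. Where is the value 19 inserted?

Starting tree (level order): [48, 36, None, 1, 39, None, 12, None, None, 7, 25, None, None, 21, 27]
Insertion path: 48 -> 36 -> 1 -> 12 -> 25 -> 21
Result: insert 19 as left child of 21
Final tree (level order): [48, 36, None, 1, 39, None, 12, None, None, 7, 25, None, None, 21, 27, 19]


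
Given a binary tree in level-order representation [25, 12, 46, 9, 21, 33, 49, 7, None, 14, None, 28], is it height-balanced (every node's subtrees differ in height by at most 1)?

Tree (level-order array): [25, 12, 46, 9, 21, 33, 49, 7, None, 14, None, 28]
Definition: a tree is height-balanced if, at every node, |h(left) - h(right)| <= 1 (empty subtree has height -1).
Bottom-up per-node check:
  node 7: h_left=-1, h_right=-1, diff=0 [OK], height=0
  node 9: h_left=0, h_right=-1, diff=1 [OK], height=1
  node 14: h_left=-1, h_right=-1, diff=0 [OK], height=0
  node 21: h_left=0, h_right=-1, diff=1 [OK], height=1
  node 12: h_left=1, h_right=1, diff=0 [OK], height=2
  node 28: h_left=-1, h_right=-1, diff=0 [OK], height=0
  node 33: h_left=0, h_right=-1, diff=1 [OK], height=1
  node 49: h_left=-1, h_right=-1, diff=0 [OK], height=0
  node 46: h_left=1, h_right=0, diff=1 [OK], height=2
  node 25: h_left=2, h_right=2, diff=0 [OK], height=3
All nodes satisfy the balance condition.
Result: Balanced


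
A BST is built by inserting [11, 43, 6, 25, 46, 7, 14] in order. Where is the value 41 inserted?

Starting tree (level order): [11, 6, 43, None, 7, 25, 46, None, None, 14]
Insertion path: 11 -> 43 -> 25
Result: insert 41 as right child of 25
Final tree (level order): [11, 6, 43, None, 7, 25, 46, None, None, 14, 41]


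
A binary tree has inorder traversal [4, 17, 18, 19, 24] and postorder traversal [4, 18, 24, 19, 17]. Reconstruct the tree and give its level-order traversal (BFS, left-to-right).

Inorder:   [4, 17, 18, 19, 24]
Postorder: [4, 18, 24, 19, 17]
Algorithm: postorder visits root last, so walk postorder right-to-left;
each value is the root of the current inorder slice — split it at that
value, recurse on the right subtree first, then the left.
Recursive splits:
  root=17; inorder splits into left=[4], right=[18, 19, 24]
  root=19; inorder splits into left=[18], right=[24]
  root=24; inorder splits into left=[], right=[]
  root=18; inorder splits into left=[], right=[]
  root=4; inorder splits into left=[], right=[]
Reconstructed level-order: [17, 4, 19, 18, 24]


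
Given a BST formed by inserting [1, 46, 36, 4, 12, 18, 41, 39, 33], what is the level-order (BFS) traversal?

Tree insertion order: [1, 46, 36, 4, 12, 18, 41, 39, 33]
Tree (level-order array): [1, None, 46, 36, None, 4, 41, None, 12, 39, None, None, 18, None, None, None, 33]
BFS from the root, enqueuing left then right child of each popped node:
  queue [1] -> pop 1, enqueue [46], visited so far: [1]
  queue [46] -> pop 46, enqueue [36], visited so far: [1, 46]
  queue [36] -> pop 36, enqueue [4, 41], visited so far: [1, 46, 36]
  queue [4, 41] -> pop 4, enqueue [12], visited so far: [1, 46, 36, 4]
  queue [41, 12] -> pop 41, enqueue [39], visited so far: [1, 46, 36, 4, 41]
  queue [12, 39] -> pop 12, enqueue [18], visited so far: [1, 46, 36, 4, 41, 12]
  queue [39, 18] -> pop 39, enqueue [none], visited so far: [1, 46, 36, 4, 41, 12, 39]
  queue [18] -> pop 18, enqueue [33], visited so far: [1, 46, 36, 4, 41, 12, 39, 18]
  queue [33] -> pop 33, enqueue [none], visited so far: [1, 46, 36, 4, 41, 12, 39, 18, 33]
Result: [1, 46, 36, 4, 41, 12, 39, 18, 33]


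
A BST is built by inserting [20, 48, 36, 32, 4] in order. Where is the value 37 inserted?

Starting tree (level order): [20, 4, 48, None, None, 36, None, 32]
Insertion path: 20 -> 48 -> 36
Result: insert 37 as right child of 36
Final tree (level order): [20, 4, 48, None, None, 36, None, 32, 37]


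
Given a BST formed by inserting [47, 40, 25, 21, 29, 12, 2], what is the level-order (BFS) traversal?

Tree insertion order: [47, 40, 25, 21, 29, 12, 2]
Tree (level-order array): [47, 40, None, 25, None, 21, 29, 12, None, None, None, 2]
BFS from the root, enqueuing left then right child of each popped node:
  queue [47] -> pop 47, enqueue [40], visited so far: [47]
  queue [40] -> pop 40, enqueue [25], visited so far: [47, 40]
  queue [25] -> pop 25, enqueue [21, 29], visited so far: [47, 40, 25]
  queue [21, 29] -> pop 21, enqueue [12], visited so far: [47, 40, 25, 21]
  queue [29, 12] -> pop 29, enqueue [none], visited so far: [47, 40, 25, 21, 29]
  queue [12] -> pop 12, enqueue [2], visited so far: [47, 40, 25, 21, 29, 12]
  queue [2] -> pop 2, enqueue [none], visited so far: [47, 40, 25, 21, 29, 12, 2]
Result: [47, 40, 25, 21, 29, 12, 2]


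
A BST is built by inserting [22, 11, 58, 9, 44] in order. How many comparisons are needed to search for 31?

Search path for 31: 22 -> 58 -> 44
Found: False
Comparisons: 3


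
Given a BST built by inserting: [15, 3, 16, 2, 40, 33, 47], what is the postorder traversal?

Tree insertion order: [15, 3, 16, 2, 40, 33, 47]
Tree (level-order array): [15, 3, 16, 2, None, None, 40, None, None, 33, 47]
Postorder traversal: [2, 3, 33, 47, 40, 16, 15]


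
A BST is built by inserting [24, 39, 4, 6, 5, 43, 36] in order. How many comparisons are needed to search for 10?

Search path for 10: 24 -> 4 -> 6
Found: False
Comparisons: 3


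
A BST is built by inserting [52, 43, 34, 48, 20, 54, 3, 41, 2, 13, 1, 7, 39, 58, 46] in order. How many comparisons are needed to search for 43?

Search path for 43: 52 -> 43
Found: True
Comparisons: 2


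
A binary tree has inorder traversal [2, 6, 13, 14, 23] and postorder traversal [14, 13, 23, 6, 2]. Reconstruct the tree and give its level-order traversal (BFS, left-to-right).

Inorder:   [2, 6, 13, 14, 23]
Postorder: [14, 13, 23, 6, 2]
Algorithm: postorder visits root last, so walk postorder right-to-left;
each value is the root of the current inorder slice — split it at that
value, recurse on the right subtree first, then the left.
Recursive splits:
  root=2; inorder splits into left=[], right=[6, 13, 14, 23]
  root=6; inorder splits into left=[], right=[13, 14, 23]
  root=23; inorder splits into left=[13, 14], right=[]
  root=13; inorder splits into left=[], right=[14]
  root=14; inorder splits into left=[], right=[]
Reconstructed level-order: [2, 6, 23, 13, 14]


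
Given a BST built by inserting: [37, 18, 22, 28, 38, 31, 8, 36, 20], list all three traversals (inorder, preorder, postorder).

Tree insertion order: [37, 18, 22, 28, 38, 31, 8, 36, 20]
Tree (level-order array): [37, 18, 38, 8, 22, None, None, None, None, 20, 28, None, None, None, 31, None, 36]
Inorder (L, root, R): [8, 18, 20, 22, 28, 31, 36, 37, 38]
Preorder (root, L, R): [37, 18, 8, 22, 20, 28, 31, 36, 38]
Postorder (L, R, root): [8, 20, 36, 31, 28, 22, 18, 38, 37]


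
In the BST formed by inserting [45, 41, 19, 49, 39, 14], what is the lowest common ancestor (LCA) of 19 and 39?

Tree insertion order: [45, 41, 19, 49, 39, 14]
Tree (level-order array): [45, 41, 49, 19, None, None, None, 14, 39]
In a BST, the LCA of p=19, q=39 is the first node v on the
root-to-leaf path with p <= v <= q (go left if both < v, right if both > v).
Walk from root:
  at 45: both 19 and 39 < 45, go left
  at 41: both 19 and 39 < 41, go left
  at 19: 19 <= 19 <= 39, this is the LCA
LCA = 19


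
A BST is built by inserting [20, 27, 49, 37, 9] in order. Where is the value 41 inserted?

Starting tree (level order): [20, 9, 27, None, None, None, 49, 37]
Insertion path: 20 -> 27 -> 49 -> 37
Result: insert 41 as right child of 37
Final tree (level order): [20, 9, 27, None, None, None, 49, 37, None, None, 41]


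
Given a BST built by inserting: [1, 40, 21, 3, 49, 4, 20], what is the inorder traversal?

Tree insertion order: [1, 40, 21, 3, 49, 4, 20]
Tree (level-order array): [1, None, 40, 21, 49, 3, None, None, None, None, 4, None, 20]
Inorder traversal: [1, 3, 4, 20, 21, 40, 49]


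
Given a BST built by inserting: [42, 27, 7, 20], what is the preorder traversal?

Tree insertion order: [42, 27, 7, 20]
Tree (level-order array): [42, 27, None, 7, None, None, 20]
Preorder traversal: [42, 27, 7, 20]


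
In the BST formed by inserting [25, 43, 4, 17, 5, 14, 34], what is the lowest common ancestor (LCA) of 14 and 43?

Tree insertion order: [25, 43, 4, 17, 5, 14, 34]
Tree (level-order array): [25, 4, 43, None, 17, 34, None, 5, None, None, None, None, 14]
In a BST, the LCA of p=14, q=43 is the first node v on the
root-to-leaf path with p <= v <= q (go left if both < v, right if both > v).
Walk from root:
  at 25: 14 <= 25 <= 43, this is the LCA
LCA = 25


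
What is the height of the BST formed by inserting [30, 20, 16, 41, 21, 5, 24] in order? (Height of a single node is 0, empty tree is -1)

Insertion order: [30, 20, 16, 41, 21, 5, 24]
Tree (level-order array): [30, 20, 41, 16, 21, None, None, 5, None, None, 24]
Compute height bottom-up (empty subtree = -1):
  height(5) = 1 + max(-1, -1) = 0
  height(16) = 1 + max(0, -1) = 1
  height(24) = 1 + max(-1, -1) = 0
  height(21) = 1 + max(-1, 0) = 1
  height(20) = 1 + max(1, 1) = 2
  height(41) = 1 + max(-1, -1) = 0
  height(30) = 1 + max(2, 0) = 3
Height = 3


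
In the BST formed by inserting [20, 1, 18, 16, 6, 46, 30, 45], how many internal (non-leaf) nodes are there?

Tree built from: [20, 1, 18, 16, 6, 46, 30, 45]
Tree (level-order array): [20, 1, 46, None, 18, 30, None, 16, None, None, 45, 6]
Rule: An internal node has at least one child.
Per-node child counts:
  node 20: 2 child(ren)
  node 1: 1 child(ren)
  node 18: 1 child(ren)
  node 16: 1 child(ren)
  node 6: 0 child(ren)
  node 46: 1 child(ren)
  node 30: 1 child(ren)
  node 45: 0 child(ren)
Matching nodes: [20, 1, 18, 16, 46, 30]
Count of internal (non-leaf) nodes: 6


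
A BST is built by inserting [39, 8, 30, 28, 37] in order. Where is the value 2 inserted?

Starting tree (level order): [39, 8, None, None, 30, 28, 37]
Insertion path: 39 -> 8
Result: insert 2 as left child of 8
Final tree (level order): [39, 8, None, 2, 30, None, None, 28, 37]


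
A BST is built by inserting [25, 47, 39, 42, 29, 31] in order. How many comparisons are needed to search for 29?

Search path for 29: 25 -> 47 -> 39 -> 29
Found: True
Comparisons: 4


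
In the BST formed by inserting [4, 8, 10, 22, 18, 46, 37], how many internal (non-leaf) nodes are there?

Tree built from: [4, 8, 10, 22, 18, 46, 37]
Tree (level-order array): [4, None, 8, None, 10, None, 22, 18, 46, None, None, 37]
Rule: An internal node has at least one child.
Per-node child counts:
  node 4: 1 child(ren)
  node 8: 1 child(ren)
  node 10: 1 child(ren)
  node 22: 2 child(ren)
  node 18: 0 child(ren)
  node 46: 1 child(ren)
  node 37: 0 child(ren)
Matching nodes: [4, 8, 10, 22, 46]
Count of internal (non-leaf) nodes: 5


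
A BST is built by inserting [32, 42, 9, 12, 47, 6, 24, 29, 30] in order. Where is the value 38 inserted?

Starting tree (level order): [32, 9, 42, 6, 12, None, 47, None, None, None, 24, None, None, None, 29, None, 30]
Insertion path: 32 -> 42
Result: insert 38 as left child of 42
Final tree (level order): [32, 9, 42, 6, 12, 38, 47, None, None, None, 24, None, None, None, None, None, 29, None, 30]


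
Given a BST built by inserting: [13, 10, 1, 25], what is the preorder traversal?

Tree insertion order: [13, 10, 1, 25]
Tree (level-order array): [13, 10, 25, 1]
Preorder traversal: [13, 10, 1, 25]


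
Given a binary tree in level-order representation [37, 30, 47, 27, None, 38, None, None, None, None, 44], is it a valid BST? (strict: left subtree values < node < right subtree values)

Level-order array: [37, 30, 47, 27, None, 38, None, None, None, None, 44]
Validate using subtree bounds (lo, hi): at each node, require lo < value < hi,
then recurse left with hi=value and right with lo=value.
Preorder trace (stopping at first violation):
  at node 37 with bounds (-inf, +inf): OK
  at node 30 with bounds (-inf, 37): OK
  at node 27 with bounds (-inf, 30): OK
  at node 47 with bounds (37, +inf): OK
  at node 38 with bounds (37, 47): OK
  at node 44 with bounds (38, 47): OK
No violation found at any node.
Result: Valid BST


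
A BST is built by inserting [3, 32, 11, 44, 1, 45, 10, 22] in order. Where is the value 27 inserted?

Starting tree (level order): [3, 1, 32, None, None, 11, 44, 10, 22, None, 45]
Insertion path: 3 -> 32 -> 11 -> 22
Result: insert 27 as right child of 22
Final tree (level order): [3, 1, 32, None, None, 11, 44, 10, 22, None, 45, None, None, None, 27]


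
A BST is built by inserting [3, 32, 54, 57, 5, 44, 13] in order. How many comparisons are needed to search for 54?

Search path for 54: 3 -> 32 -> 54
Found: True
Comparisons: 3


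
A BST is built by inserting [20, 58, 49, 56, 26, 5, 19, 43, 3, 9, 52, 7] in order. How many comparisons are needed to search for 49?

Search path for 49: 20 -> 58 -> 49
Found: True
Comparisons: 3


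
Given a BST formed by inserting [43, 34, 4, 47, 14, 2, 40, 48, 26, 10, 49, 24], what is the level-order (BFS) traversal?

Tree insertion order: [43, 34, 4, 47, 14, 2, 40, 48, 26, 10, 49, 24]
Tree (level-order array): [43, 34, 47, 4, 40, None, 48, 2, 14, None, None, None, 49, None, None, 10, 26, None, None, None, None, 24]
BFS from the root, enqueuing left then right child of each popped node:
  queue [43] -> pop 43, enqueue [34, 47], visited so far: [43]
  queue [34, 47] -> pop 34, enqueue [4, 40], visited so far: [43, 34]
  queue [47, 4, 40] -> pop 47, enqueue [48], visited so far: [43, 34, 47]
  queue [4, 40, 48] -> pop 4, enqueue [2, 14], visited so far: [43, 34, 47, 4]
  queue [40, 48, 2, 14] -> pop 40, enqueue [none], visited so far: [43, 34, 47, 4, 40]
  queue [48, 2, 14] -> pop 48, enqueue [49], visited so far: [43, 34, 47, 4, 40, 48]
  queue [2, 14, 49] -> pop 2, enqueue [none], visited so far: [43, 34, 47, 4, 40, 48, 2]
  queue [14, 49] -> pop 14, enqueue [10, 26], visited so far: [43, 34, 47, 4, 40, 48, 2, 14]
  queue [49, 10, 26] -> pop 49, enqueue [none], visited so far: [43, 34, 47, 4, 40, 48, 2, 14, 49]
  queue [10, 26] -> pop 10, enqueue [none], visited so far: [43, 34, 47, 4, 40, 48, 2, 14, 49, 10]
  queue [26] -> pop 26, enqueue [24], visited so far: [43, 34, 47, 4, 40, 48, 2, 14, 49, 10, 26]
  queue [24] -> pop 24, enqueue [none], visited so far: [43, 34, 47, 4, 40, 48, 2, 14, 49, 10, 26, 24]
Result: [43, 34, 47, 4, 40, 48, 2, 14, 49, 10, 26, 24]


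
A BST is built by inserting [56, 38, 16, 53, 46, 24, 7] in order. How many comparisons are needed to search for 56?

Search path for 56: 56
Found: True
Comparisons: 1


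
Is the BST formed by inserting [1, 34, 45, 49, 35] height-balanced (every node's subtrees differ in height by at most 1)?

Tree (level-order array): [1, None, 34, None, 45, 35, 49]
Definition: a tree is height-balanced if, at every node, |h(left) - h(right)| <= 1 (empty subtree has height -1).
Bottom-up per-node check:
  node 35: h_left=-1, h_right=-1, diff=0 [OK], height=0
  node 49: h_left=-1, h_right=-1, diff=0 [OK], height=0
  node 45: h_left=0, h_right=0, diff=0 [OK], height=1
  node 34: h_left=-1, h_right=1, diff=2 [FAIL (|-1-1|=2 > 1)], height=2
  node 1: h_left=-1, h_right=2, diff=3 [FAIL (|-1-2|=3 > 1)], height=3
Node 34 violates the condition: |-1 - 1| = 2 > 1.
Result: Not balanced


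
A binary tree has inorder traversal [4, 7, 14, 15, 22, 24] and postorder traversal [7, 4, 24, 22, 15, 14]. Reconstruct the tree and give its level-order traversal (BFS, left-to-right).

Inorder:   [4, 7, 14, 15, 22, 24]
Postorder: [7, 4, 24, 22, 15, 14]
Algorithm: postorder visits root last, so walk postorder right-to-left;
each value is the root of the current inorder slice — split it at that
value, recurse on the right subtree first, then the left.
Recursive splits:
  root=14; inorder splits into left=[4, 7], right=[15, 22, 24]
  root=15; inorder splits into left=[], right=[22, 24]
  root=22; inorder splits into left=[], right=[24]
  root=24; inorder splits into left=[], right=[]
  root=4; inorder splits into left=[], right=[7]
  root=7; inorder splits into left=[], right=[]
Reconstructed level-order: [14, 4, 15, 7, 22, 24]


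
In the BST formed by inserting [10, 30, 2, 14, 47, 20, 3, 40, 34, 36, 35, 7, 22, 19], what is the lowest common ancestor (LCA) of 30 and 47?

Tree insertion order: [10, 30, 2, 14, 47, 20, 3, 40, 34, 36, 35, 7, 22, 19]
Tree (level-order array): [10, 2, 30, None, 3, 14, 47, None, 7, None, 20, 40, None, None, None, 19, 22, 34, None, None, None, None, None, None, 36, 35]
In a BST, the LCA of p=30, q=47 is the first node v on the
root-to-leaf path with p <= v <= q (go left if both < v, right if both > v).
Walk from root:
  at 10: both 30 and 47 > 10, go right
  at 30: 30 <= 30 <= 47, this is the LCA
LCA = 30


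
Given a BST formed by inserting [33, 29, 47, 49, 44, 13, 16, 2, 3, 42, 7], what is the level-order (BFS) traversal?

Tree insertion order: [33, 29, 47, 49, 44, 13, 16, 2, 3, 42, 7]
Tree (level-order array): [33, 29, 47, 13, None, 44, 49, 2, 16, 42, None, None, None, None, 3, None, None, None, None, None, 7]
BFS from the root, enqueuing left then right child of each popped node:
  queue [33] -> pop 33, enqueue [29, 47], visited so far: [33]
  queue [29, 47] -> pop 29, enqueue [13], visited so far: [33, 29]
  queue [47, 13] -> pop 47, enqueue [44, 49], visited so far: [33, 29, 47]
  queue [13, 44, 49] -> pop 13, enqueue [2, 16], visited so far: [33, 29, 47, 13]
  queue [44, 49, 2, 16] -> pop 44, enqueue [42], visited so far: [33, 29, 47, 13, 44]
  queue [49, 2, 16, 42] -> pop 49, enqueue [none], visited so far: [33, 29, 47, 13, 44, 49]
  queue [2, 16, 42] -> pop 2, enqueue [3], visited so far: [33, 29, 47, 13, 44, 49, 2]
  queue [16, 42, 3] -> pop 16, enqueue [none], visited so far: [33, 29, 47, 13, 44, 49, 2, 16]
  queue [42, 3] -> pop 42, enqueue [none], visited so far: [33, 29, 47, 13, 44, 49, 2, 16, 42]
  queue [3] -> pop 3, enqueue [7], visited so far: [33, 29, 47, 13, 44, 49, 2, 16, 42, 3]
  queue [7] -> pop 7, enqueue [none], visited so far: [33, 29, 47, 13, 44, 49, 2, 16, 42, 3, 7]
Result: [33, 29, 47, 13, 44, 49, 2, 16, 42, 3, 7]


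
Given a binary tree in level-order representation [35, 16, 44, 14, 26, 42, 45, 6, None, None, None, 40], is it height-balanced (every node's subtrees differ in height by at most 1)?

Tree (level-order array): [35, 16, 44, 14, 26, 42, 45, 6, None, None, None, 40]
Definition: a tree is height-balanced if, at every node, |h(left) - h(right)| <= 1 (empty subtree has height -1).
Bottom-up per-node check:
  node 6: h_left=-1, h_right=-1, diff=0 [OK], height=0
  node 14: h_left=0, h_right=-1, diff=1 [OK], height=1
  node 26: h_left=-1, h_right=-1, diff=0 [OK], height=0
  node 16: h_left=1, h_right=0, diff=1 [OK], height=2
  node 40: h_left=-1, h_right=-1, diff=0 [OK], height=0
  node 42: h_left=0, h_right=-1, diff=1 [OK], height=1
  node 45: h_left=-1, h_right=-1, diff=0 [OK], height=0
  node 44: h_left=1, h_right=0, diff=1 [OK], height=2
  node 35: h_left=2, h_right=2, diff=0 [OK], height=3
All nodes satisfy the balance condition.
Result: Balanced
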